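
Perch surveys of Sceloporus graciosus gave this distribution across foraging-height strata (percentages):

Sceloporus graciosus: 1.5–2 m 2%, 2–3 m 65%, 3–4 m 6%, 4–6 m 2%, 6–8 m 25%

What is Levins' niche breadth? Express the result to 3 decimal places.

Convert percentages to proportions (divide by 100).
Σpᵢ² = 0.02² + 0.65² + 0.06² + 0.02² + 0.25² = 0.0004 + 0.4225 + 0.0036 + 0.0004 + 0.0625 = 0.4894
B = 1 / 0.4894 = 2.04332

2.043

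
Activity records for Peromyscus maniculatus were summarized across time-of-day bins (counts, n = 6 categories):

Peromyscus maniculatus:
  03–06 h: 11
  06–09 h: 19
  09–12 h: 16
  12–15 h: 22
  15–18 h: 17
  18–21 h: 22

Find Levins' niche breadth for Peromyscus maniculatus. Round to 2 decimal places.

Proportions for Peromyscus maniculatus (n=107): 11/107=0.1028, 19/107=0.1776, 16/107=0.1495, 22/107=0.2056, 17/107=0.1589, 22/107=0.2056
Σpᵢ² = 0.1028² + 0.1776² + 0.1495² + 0.2056² + 0.1589² + 0.2056² = 0.010568 + 0.031542 + 0.022350 + 0.042271 + 0.025249 + 0.042271 = 0.174251
B = 1 / 0.174251 = 5.7388

5.74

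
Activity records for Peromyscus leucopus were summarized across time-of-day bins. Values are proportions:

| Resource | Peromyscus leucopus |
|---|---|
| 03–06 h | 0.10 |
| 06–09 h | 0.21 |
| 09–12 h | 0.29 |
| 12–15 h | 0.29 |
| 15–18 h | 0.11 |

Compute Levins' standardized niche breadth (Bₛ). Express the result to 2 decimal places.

0.82

Σpᵢ² = 0.10² + 0.21² + 0.29² + 0.29² + 0.11² = 0.0100 + 0.0441 + 0.0841 + 0.0841 + 0.0121 = 0.2344
B = 1 / 0.2344 = 4.2662
Bₛ = (B − 1)/(n − 1) = (4.2662 − 1)/(5 − 1) = 3.2662/4 = 0.8166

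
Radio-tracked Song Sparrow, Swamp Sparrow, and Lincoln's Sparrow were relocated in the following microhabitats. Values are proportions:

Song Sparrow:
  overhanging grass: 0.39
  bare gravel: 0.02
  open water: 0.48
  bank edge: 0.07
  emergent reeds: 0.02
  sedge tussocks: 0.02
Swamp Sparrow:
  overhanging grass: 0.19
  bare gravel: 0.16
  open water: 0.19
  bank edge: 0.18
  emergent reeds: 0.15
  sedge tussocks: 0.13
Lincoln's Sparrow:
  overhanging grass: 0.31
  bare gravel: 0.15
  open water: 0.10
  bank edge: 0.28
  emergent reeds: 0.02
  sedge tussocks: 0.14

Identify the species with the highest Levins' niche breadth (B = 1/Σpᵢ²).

Σp_Songᵢ² = 0.39² + 0.02² + 0.48² + 0.07² + 0.02² + 0.02² = 0.1521 + 0.0004 + 0.2304 + 0.0049 + 0.0004 + 0.0004 = 0.3886
B_Song = 1 / 0.3886 = 2.5733
Σp_Swamᵢ² = 0.19² + 0.16² + 0.19² + 0.18² + 0.15² + 0.13² = 0.0361 + 0.0256 + 0.0361 + 0.0324 + 0.0225 + 0.0169 = 0.1696
B_Swam = 1 / 0.1696 = 5.8962
Σp_Lincᵢ² = 0.31² + 0.15² + 0.10² + 0.28² + 0.02² + 0.14² = 0.0961 + 0.0225 + 0.0100 + 0.0784 + 0.0004 + 0.0196 = 0.2270
B_Linc = 1 / 0.2270 = 4.4053
Highest B → broadest niche (most generalist): Swamp Sparrow (B = 5.90).

Swamp Sparrow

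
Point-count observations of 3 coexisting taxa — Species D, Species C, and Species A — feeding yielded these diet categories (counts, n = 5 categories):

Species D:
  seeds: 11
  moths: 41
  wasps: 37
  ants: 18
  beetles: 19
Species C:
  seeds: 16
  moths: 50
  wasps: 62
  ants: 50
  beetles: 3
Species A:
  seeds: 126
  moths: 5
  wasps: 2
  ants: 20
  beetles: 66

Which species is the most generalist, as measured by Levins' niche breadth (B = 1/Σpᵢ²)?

Species D

Proportions for Species D (n=126): 11/126=0.0873, 41/126=0.3254, 37/126=0.2937, 18/126=0.1429, 19/126=0.1508
Proportions for Species C (n=181): 16/181=0.0884, 50/181=0.2762, 62/181=0.3425, 50/181=0.2762, 3/181=0.0166
Proportions for Species A (n=219): 126/219=0.5753, 5/219=0.0228, 2/219=0.0091, 20/219=0.0913, 66/219=0.3014
Σp_Dᵢ² = 0.0873² + 0.3254² + 0.2937² + 0.1429² + 0.1508² = 0.007621 + 0.105885 + 0.086260 + 0.020420 + 0.022741 = 0.242927
B_D = 1 / 0.242927 = 4.1165
Σp_Cᵢ² = 0.0884² + 0.2762² + 0.3425² + 0.2762² + 0.0166² = 0.007815 + 0.076286 + 0.117306 + 0.076286 + 0.000276 = 0.277969
B_C = 1 / 0.277969 = 3.5975
Σp_Aᵢ² = 0.5753² + 0.0228² + 0.0091² + 0.0913² + 0.3014² = 0.330970 + 0.000520 + 0.000083 + 0.008336 + 0.090842 = 0.430751
B_A = 1 / 0.430751 = 2.3215
Highest B → broadest niche (most generalist): Species D (B = 4.12).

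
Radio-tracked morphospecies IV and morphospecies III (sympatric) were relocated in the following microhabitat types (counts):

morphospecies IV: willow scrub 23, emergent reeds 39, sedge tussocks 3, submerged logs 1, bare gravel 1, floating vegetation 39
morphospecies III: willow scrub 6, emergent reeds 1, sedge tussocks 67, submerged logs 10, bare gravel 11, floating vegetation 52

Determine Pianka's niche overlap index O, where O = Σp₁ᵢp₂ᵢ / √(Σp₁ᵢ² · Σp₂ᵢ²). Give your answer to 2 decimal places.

0.47

Proportions for morphospecies IV (n=106): 23/106=0.2170, 39/106=0.3679, 3/106=0.0283, 1/106=0.0094, 1/106=0.0094, 39/106=0.3679
Proportions for morphospecies III (n=147): 6/147=0.0408, 1/147=0.0068, 67/147=0.4558, 10/147=0.0680, 11/147=0.0748, 52/147=0.3537
Σ p₁ᵢp₂ᵢ = 0.008854 + 0.002502 + 0.012899 + 0.000639 + 0.000703 + 0.130126 = 0.155723
Σp_1ᵢ² = 0.2170² + 0.3679² + 0.0283² + 0.0094² + 0.0094² + 0.3679² = 0.047089 + 0.135350 + 0.000801 + 0.000088 + 0.000088 + 0.135350 = 0.318766
Σp_2ᵢ² = 0.0408² + 0.0068² + 0.4558² + 0.0680² + 0.0748² + 0.3537² = 0.001665 + 0.000046 + 0.207754 + 0.004624 + 0.005595 + 0.125104 = 0.344788
O = 0.155723 / √(0.318766 × 0.344788) = 0.155723 / 0.3315218 = 0.4697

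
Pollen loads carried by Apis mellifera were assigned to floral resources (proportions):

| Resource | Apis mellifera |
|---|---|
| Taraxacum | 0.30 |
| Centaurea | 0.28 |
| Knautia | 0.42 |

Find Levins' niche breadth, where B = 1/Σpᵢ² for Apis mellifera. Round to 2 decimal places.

2.90

Σpᵢ² = 0.30² + 0.28² + 0.42² = 0.0900 + 0.0784 + 0.1764 = 0.3448
B = 1 / 0.3448 = 2.9002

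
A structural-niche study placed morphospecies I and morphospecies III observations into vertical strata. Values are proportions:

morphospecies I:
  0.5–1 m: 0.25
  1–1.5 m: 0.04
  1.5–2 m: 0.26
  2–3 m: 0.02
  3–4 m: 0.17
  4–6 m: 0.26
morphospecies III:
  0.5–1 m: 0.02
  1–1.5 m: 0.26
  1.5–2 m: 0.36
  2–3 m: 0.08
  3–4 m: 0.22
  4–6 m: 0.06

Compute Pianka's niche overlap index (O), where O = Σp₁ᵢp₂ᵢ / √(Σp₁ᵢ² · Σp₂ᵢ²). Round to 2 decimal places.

Σ p₁ᵢp₂ᵢ = 0.0050 + 0.0104 + 0.0936 + 0.0016 + 0.0374 + 0.0156 = 0.1636
Σp_1ᵢ² = 0.25² + 0.04² + 0.26² + 0.02² + 0.17² + 0.26² = 0.0625 + 0.0016 + 0.0676 + 0.0004 + 0.0289 + 0.0676 = 0.2286
Σp_2ᵢ² = 0.02² + 0.26² + 0.36² + 0.08² + 0.22² + 0.06² = 0.0004 + 0.0676 + 0.1296 + 0.0064 + 0.0484 + 0.0036 = 0.2560
O = 0.1636 / √(0.2286 × 0.2560) = 0.1636 / 0.24191 = 0.6763

0.68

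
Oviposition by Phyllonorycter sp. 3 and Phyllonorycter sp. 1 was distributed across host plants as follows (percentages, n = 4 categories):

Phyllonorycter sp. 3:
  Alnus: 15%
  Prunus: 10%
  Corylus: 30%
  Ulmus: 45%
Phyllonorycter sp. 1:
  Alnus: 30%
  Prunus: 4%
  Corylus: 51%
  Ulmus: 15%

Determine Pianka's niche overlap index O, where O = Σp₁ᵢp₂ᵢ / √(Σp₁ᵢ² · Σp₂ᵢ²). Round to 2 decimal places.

Convert percentages to proportions (divide by 100).
Σ p₁ᵢp₂ᵢ = 0.0450 + 0.0040 + 0.1530 + 0.0675 = 0.2695
Σp_1ᵢ² = 0.15² + 0.10² + 0.30² + 0.45² = 0.0225 + 0.0100 + 0.0900 + 0.2025 = 0.3250
Σp_2ᵢ² = 0.30² + 0.04² + 0.51² + 0.15² = 0.0900 + 0.0016 + 0.2601 + 0.0225 = 0.3742
O = 0.2695 / √(0.3250 × 0.3742) = 0.2695 / 0.34873 = 0.7728

0.77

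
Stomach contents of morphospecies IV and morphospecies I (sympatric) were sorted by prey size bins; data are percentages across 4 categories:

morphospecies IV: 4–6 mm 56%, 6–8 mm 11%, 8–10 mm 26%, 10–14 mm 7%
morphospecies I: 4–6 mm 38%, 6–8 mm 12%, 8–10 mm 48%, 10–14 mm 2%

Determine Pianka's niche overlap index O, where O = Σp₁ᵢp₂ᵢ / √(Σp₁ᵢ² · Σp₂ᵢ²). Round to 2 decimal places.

0.89

Convert percentages to proportions (divide by 100).
Σ p₁ᵢp₂ᵢ = 0.2128 + 0.0132 + 0.1248 + 0.0014 = 0.3522
Σp_1ᵢ² = 0.56² + 0.11² + 0.26² + 0.07² = 0.3136 + 0.0121 + 0.0676 + 0.0049 = 0.3982
Σp_2ᵢ² = 0.38² + 0.12² + 0.48² + 0.02² = 0.1444 + 0.0144 + 0.2304 + 0.0004 = 0.3896
O = 0.3522 / √(0.3982 × 0.3896) = 0.3522 / 0.39388 = 0.8942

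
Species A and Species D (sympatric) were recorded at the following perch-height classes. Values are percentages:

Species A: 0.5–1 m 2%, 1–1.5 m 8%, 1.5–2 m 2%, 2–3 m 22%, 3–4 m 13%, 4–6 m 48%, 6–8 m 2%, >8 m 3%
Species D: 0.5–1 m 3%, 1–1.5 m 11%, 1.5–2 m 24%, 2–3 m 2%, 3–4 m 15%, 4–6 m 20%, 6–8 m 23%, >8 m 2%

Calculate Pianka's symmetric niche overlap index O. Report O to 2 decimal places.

0.58

Convert percentages to proportions (divide by 100).
Σ p₁ᵢp₂ᵢ = 0.0006 + 0.0088 + 0.0048 + 0.0044 + 0.0195 + 0.0960 + 0.0046 + 0.0006 = 0.1393
Σp_1ᵢ² = 0.02² + 0.08² + 0.02² + 0.22² + 0.13² + 0.48² + 0.02² + 0.03² = 0.0004 + 0.0064 + 0.0004 + 0.0484 + 0.0169 + 0.2304 + 0.0004 + 0.0009 = 0.3042
Σp_2ᵢ² = 0.03² + 0.11² + 0.24² + 0.02² + 0.15² + 0.20² + 0.23² + 0.02² = 0.0009 + 0.0121 + 0.0576 + 0.0004 + 0.0225 + 0.0400 + 0.0529 + 0.0004 = 0.1868
O = 0.1393 / √(0.3042 × 0.1868) = 0.1393 / 0.23838 = 0.5844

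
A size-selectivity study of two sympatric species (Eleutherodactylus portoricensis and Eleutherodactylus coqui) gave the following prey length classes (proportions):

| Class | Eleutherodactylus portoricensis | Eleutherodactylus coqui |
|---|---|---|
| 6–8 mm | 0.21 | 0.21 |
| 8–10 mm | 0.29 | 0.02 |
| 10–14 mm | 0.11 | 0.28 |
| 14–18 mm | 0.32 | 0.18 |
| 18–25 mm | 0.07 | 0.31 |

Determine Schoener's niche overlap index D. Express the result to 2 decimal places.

Σ|p₁ᵢ − p₂ᵢ| = 0.00 + 0.27 + 0.17 + 0.14 + 0.24 = 0.82
D = 1 − ½ × 0.82 = 1 − 0.410 = 0.5900

0.59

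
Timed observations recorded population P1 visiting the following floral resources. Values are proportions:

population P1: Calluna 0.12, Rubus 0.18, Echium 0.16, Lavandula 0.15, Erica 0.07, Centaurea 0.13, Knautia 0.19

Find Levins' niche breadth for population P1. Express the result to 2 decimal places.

6.54

Σpᵢ² = 0.12² + 0.18² + 0.16² + 0.15² + 0.07² + 0.13² + 0.19² = 0.0144 + 0.0324 + 0.0256 + 0.0225 + 0.0049 + 0.0169 + 0.0361 = 0.1528
B = 1 / 0.1528 = 6.5445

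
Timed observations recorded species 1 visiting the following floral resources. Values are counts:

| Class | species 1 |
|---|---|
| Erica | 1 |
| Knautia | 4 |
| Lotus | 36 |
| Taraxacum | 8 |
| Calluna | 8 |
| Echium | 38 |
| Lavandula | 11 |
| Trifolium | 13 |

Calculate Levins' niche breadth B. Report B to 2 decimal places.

4.46

Proportions for species 1 (n=119): 1/119=0.0084, 4/119=0.0336, 36/119=0.3025, 8/119=0.0672, 8/119=0.0672, 38/119=0.3193, 11/119=0.0924, 13/119=0.1092
Σpᵢ² = 0.0084² + 0.0336² + 0.3025² + 0.0672² + 0.0672² + 0.3193² + 0.0924² + 0.1092² = 0.000071 + 0.001129 + 0.091506 + 0.004516 + 0.004516 + 0.101952 + 0.008538 + 0.011925 = 0.224153
B = 1 / 0.224153 = 4.4612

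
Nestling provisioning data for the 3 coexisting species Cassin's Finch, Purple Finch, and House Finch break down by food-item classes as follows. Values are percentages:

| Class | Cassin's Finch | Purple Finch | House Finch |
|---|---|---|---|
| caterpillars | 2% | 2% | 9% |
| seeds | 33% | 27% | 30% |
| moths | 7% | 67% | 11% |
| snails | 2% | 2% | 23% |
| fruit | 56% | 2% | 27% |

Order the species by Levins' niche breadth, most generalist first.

House Finch > Cassin's Finch > Purple Finch

Convert percentages to proportions (divide by 100).
Σp_Cassᵢ² = 0.02² + 0.33² + 0.07² + 0.02² + 0.56² = 0.0004 + 0.1089 + 0.0049 + 0.0004 + 0.3136 = 0.4282
B_Cass = 1 / 0.4282 = 2.3354
Σp_Purpᵢ² = 0.02² + 0.27² + 0.67² + 0.02² + 0.02² = 0.0004 + 0.0729 + 0.4489 + 0.0004 + 0.0004 = 0.5230
B_Purp = 1 / 0.5230 = 1.9120
Σp_Housᵢ² = 0.09² + 0.30² + 0.11² + 0.23² + 0.27² = 0.0081 + 0.0900 + 0.0121 + 0.0529 + 0.0729 = 0.2360
B_Hous = 1 / 0.2360 = 4.2373
Ranking by B (broadest → narrowest): House Finch (4.24) > Cassin's Finch (2.34) > Purple Finch (1.91)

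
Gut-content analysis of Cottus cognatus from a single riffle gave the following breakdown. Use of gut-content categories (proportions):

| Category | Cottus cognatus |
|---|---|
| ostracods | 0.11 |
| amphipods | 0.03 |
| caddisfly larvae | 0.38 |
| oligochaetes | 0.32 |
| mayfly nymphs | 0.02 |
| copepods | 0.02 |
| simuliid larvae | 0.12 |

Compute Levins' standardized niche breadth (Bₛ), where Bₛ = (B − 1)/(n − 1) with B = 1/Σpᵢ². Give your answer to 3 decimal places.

Σpᵢ² = 0.11² + 0.03² + 0.38² + 0.32² + 0.02² + 0.02² + 0.12² = 0.0121 + 0.0009 + 0.1444 + 0.1024 + 0.0004 + 0.0004 + 0.0144 = 0.2750
B = 1 / 0.2750 = 3.63636
Bₛ = (B − 1)/(n − 1) = (3.63636 − 1)/(7 − 1) = 2.63636/6 = 0.43939

0.439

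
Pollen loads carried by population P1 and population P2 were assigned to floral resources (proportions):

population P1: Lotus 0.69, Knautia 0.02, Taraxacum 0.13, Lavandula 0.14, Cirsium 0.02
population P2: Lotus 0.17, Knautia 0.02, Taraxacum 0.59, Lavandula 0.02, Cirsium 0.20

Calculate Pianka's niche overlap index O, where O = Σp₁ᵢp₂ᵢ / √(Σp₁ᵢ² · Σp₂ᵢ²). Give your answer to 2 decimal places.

0.43

Σ p₁ᵢp₂ᵢ = 0.1173 + 0.0004 + 0.0767 + 0.0028 + 0.0040 = 0.2012
Σp_1ᵢ² = 0.69² + 0.02² + 0.13² + 0.14² + 0.02² = 0.4761 + 0.0004 + 0.0169 + 0.0196 + 0.0004 = 0.5134
Σp_2ᵢ² = 0.17² + 0.02² + 0.59² + 0.02² + 0.20² = 0.0289 + 0.0004 + 0.3481 + 0.0004 + 0.0400 = 0.4178
O = 0.2012 / √(0.5134 × 0.4178) = 0.2012 / 0.46314 = 0.4344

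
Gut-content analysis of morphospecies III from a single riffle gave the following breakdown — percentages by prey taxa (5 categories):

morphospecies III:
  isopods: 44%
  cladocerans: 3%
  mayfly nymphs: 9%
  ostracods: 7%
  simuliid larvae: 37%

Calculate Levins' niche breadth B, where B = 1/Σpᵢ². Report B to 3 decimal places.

2.904

Convert percentages to proportions (divide by 100).
Σpᵢ² = 0.44² + 0.03² + 0.09² + 0.07² + 0.37² = 0.1936 + 0.0009 + 0.0081 + 0.0049 + 0.1369 = 0.3444
B = 1 / 0.3444 = 2.90360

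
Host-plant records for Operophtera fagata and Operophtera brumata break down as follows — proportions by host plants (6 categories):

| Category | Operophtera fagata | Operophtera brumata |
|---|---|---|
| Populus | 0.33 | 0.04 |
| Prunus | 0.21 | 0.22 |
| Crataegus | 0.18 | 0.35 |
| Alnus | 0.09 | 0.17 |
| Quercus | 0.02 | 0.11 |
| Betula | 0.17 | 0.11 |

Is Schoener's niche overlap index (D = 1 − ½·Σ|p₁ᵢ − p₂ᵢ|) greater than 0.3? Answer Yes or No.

Yes

Σ|p₁ᵢ − p₂ᵢ| = 0.29 + 0.01 + 0.17 + 0.08 + 0.09 + 0.06 = 0.70
D = 1 − ½ × 0.70 = 1 − 0.350 = 0.6500
D = 0.6500 > 0.3 → Yes.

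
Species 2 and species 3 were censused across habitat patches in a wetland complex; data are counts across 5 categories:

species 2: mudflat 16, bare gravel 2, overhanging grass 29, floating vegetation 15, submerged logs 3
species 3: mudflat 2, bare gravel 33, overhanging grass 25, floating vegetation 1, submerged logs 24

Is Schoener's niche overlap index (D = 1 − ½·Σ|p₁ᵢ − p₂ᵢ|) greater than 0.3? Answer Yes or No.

Proportions for species 2 (n=65): 16/65=0.2462, 2/65=0.0308, 29/65=0.4462, 15/65=0.2308, 3/65=0.0462
Proportions for species 3 (n=85): 2/85=0.0235, 33/85=0.3882, 25/85=0.2941, 1/85=0.0118, 24/85=0.2824
Σ|p₁ᵢ − p₂ᵢ| = 0.2227 + 0.3574 + 0.1521 + 0.2190 + 0.2362 = 1.1874
D = 1 − ½ × 1.1874 = 1 − 0.59370 = 0.40630
D = 0.40630 > 0.3 → Yes.

Yes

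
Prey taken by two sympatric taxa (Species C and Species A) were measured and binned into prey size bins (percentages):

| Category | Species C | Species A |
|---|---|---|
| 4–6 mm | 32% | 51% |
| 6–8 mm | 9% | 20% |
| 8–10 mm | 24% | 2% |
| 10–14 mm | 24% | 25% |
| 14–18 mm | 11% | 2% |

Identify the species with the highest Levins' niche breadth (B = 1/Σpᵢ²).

Convert percentages to proportions (divide by 100).
Σp_Cᵢ² = 0.32² + 0.09² + 0.24² + 0.24² + 0.11² = 0.1024 + 0.0081 + 0.0576 + 0.0576 + 0.0121 = 0.2378
B_C = 1 / 0.2378 = 4.2052
Σp_Aᵢ² = 0.51² + 0.20² + 0.02² + 0.25² + 0.02² = 0.2601 + 0.0400 + 0.0004 + 0.0625 + 0.0004 = 0.3634
B_A = 1 / 0.3634 = 2.7518
Highest B → broadest niche (most generalist): Species C (B = 4.21).

Species C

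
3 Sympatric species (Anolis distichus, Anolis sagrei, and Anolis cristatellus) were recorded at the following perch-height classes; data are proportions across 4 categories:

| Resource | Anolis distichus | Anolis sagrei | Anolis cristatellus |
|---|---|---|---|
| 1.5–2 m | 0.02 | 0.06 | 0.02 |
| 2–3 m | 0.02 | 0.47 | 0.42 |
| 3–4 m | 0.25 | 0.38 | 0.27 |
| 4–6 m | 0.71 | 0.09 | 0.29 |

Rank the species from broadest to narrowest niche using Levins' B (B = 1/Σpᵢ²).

Σp_distᵢ² = 0.02² + 0.02² + 0.25² + 0.71² = 0.0004 + 0.0004 + 0.0625 + 0.5041 = 0.5674
B_dist = 1 / 0.5674 = 1.7624
Σp_sagrᵢ² = 0.06² + 0.47² + 0.38² + 0.09² = 0.0036 + 0.2209 + 0.1444 + 0.0081 = 0.3770
B_sagr = 1 / 0.3770 = 2.6525
Σp_crisᵢ² = 0.02² + 0.42² + 0.27² + 0.29² = 0.0004 + 0.1764 + 0.0729 + 0.0841 = 0.3338
B_cris = 1 / 0.3338 = 2.9958
Ranking by B (broadest → narrowest): Anolis cristatellus (3.00) > Anolis sagrei (2.65) > Anolis distichus (1.76)

Anolis cristatellus > Anolis sagrei > Anolis distichus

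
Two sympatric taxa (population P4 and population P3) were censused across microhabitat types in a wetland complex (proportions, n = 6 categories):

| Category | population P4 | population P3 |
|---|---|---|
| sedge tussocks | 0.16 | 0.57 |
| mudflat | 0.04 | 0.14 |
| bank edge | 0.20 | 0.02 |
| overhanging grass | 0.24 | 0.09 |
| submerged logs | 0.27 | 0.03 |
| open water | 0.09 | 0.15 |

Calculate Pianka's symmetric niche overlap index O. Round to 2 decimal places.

0.52

Σ p₁ᵢp₂ᵢ = 0.0912 + 0.0056 + 0.0040 + 0.0216 + 0.0081 + 0.0135 = 0.1440
Σp_1ᵢ² = 0.16² + 0.04² + 0.20² + 0.24² + 0.27² + 0.09² = 0.0256 + 0.0016 + 0.0400 + 0.0576 + 0.0729 + 0.0081 = 0.2058
Σp_2ᵢ² = 0.57² + 0.14² + 0.02² + 0.09² + 0.03² + 0.15² = 0.3249 + 0.0196 + 0.0004 + 0.0081 + 0.0009 + 0.0225 = 0.3764
O = 0.1440 / √(0.2058 × 0.3764) = 0.1440 / 0.27832 = 0.5174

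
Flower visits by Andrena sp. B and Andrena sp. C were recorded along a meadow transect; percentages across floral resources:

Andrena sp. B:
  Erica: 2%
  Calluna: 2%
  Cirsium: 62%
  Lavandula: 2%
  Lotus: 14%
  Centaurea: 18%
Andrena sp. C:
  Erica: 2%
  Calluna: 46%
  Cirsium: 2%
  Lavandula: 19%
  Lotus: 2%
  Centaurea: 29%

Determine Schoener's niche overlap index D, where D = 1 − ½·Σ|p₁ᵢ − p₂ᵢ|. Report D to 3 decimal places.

0.280

Convert percentages to proportions (divide by 100).
Σ|p₁ᵢ − p₂ᵢ| = 0.00 + 0.44 + 0.60 + 0.17 + 0.12 + 0.11 = 1.44
D = 1 − ½ × 1.44 = 1 − 0.720 = 0.28000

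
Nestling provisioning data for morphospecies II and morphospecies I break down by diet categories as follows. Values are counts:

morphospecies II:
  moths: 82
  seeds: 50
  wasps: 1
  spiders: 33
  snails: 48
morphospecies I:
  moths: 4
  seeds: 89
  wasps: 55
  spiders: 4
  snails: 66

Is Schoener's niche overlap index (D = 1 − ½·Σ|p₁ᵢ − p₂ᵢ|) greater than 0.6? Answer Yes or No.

Proportions for morphospecies II (n=214): 82/214=0.3832, 50/214=0.2336, 1/214=0.0047, 33/214=0.1542, 48/214=0.2243
Proportions for morphospecies I (n=218): 4/218=0.0183, 89/218=0.4083, 55/218=0.2523, 4/218=0.0183, 66/218=0.3028
Σ|p₁ᵢ − p₂ᵢ| = 0.3649 + 0.1747 + 0.2476 + 0.1359 + 0.0785 = 1.0016
D = 1 − ½ × 1.0016 = 1 − 0.50080 = 0.49920
D = 0.49920 < 0.6 → No.

No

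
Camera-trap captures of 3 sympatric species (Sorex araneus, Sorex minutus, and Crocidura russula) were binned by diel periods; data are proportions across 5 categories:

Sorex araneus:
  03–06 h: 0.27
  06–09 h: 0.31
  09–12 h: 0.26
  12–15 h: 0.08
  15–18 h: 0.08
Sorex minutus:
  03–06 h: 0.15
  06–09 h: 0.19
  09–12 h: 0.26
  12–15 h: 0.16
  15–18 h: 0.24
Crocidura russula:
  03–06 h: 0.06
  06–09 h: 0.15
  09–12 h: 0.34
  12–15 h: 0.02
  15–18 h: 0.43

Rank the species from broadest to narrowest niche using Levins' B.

Sorex minutus > Sorex araneus > Crocidura russula

Σp_aranᵢ² = 0.27² + 0.31² + 0.26² + 0.08² + 0.08² = 0.0729 + 0.0961 + 0.0676 + 0.0064 + 0.0064 = 0.2494
B_aran = 1 / 0.2494 = 4.0096
Σp_minuᵢ² = 0.15² + 0.19² + 0.26² + 0.16² + 0.24² = 0.0225 + 0.0361 + 0.0676 + 0.0256 + 0.0576 = 0.2094
B_minu = 1 / 0.2094 = 4.7755
Σp_russᵢ² = 0.06² + 0.15² + 0.34² + 0.02² + 0.43² = 0.0036 + 0.0225 + 0.1156 + 0.0004 + 0.1849 = 0.3270
B_russ = 1 / 0.3270 = 3.0581
Ranking by B (broadest → narrowest): Sorex minutus (4.78) > Sorex araneus (4.01) > Crocidura russula (3.06)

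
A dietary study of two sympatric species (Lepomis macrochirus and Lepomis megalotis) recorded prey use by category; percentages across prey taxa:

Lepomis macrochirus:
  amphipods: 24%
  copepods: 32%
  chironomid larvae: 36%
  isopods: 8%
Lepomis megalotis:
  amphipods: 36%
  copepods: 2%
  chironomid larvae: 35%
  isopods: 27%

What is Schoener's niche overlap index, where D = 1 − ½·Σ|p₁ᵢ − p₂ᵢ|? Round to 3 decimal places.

Convert percentages to proportions (divide by 100).
Σ|p₁ᵢ − p₂ᵢ| = 0.12 + 0.30 + 0.01 + 0.19 = 0.62
D = 1 − ½ × 0.62 = 1 − 0.310 = 0.69000

0.690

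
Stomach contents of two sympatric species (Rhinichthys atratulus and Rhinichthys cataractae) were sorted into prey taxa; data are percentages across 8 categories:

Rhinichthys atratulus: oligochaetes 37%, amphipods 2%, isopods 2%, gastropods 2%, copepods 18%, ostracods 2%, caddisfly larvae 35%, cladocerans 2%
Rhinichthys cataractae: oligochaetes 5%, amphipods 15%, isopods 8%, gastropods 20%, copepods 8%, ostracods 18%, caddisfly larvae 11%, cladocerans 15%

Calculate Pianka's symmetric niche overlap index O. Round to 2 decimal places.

Convert percentages to proportions (divide by 100).
Σ p₁ᵢp₂ᵢ = 0.0185 + 0.0030 + 0.0016 + 0.0040 + 0.0144 + 0.0036 + 0.0385 + 0.0030 = 0.0866
Σp_1ᵢ² = 0.37² + 0.02² + 0.02² + 0.02² + 0.18² + 0.02² + 0.35² + 0.02² = 0.1369 + 0.0004 + 0.0004 + 0.0004 + 0.0324 + 0.0004 + 0.1225 + 0.0004 = 0.2938
Σp_2ᵢ² = 0.05² + 0.15² + 0.08² + 0.20² + 0.08² + 0.18² + 0.11² + 0.15² = 0.0025 + 0.0225 + 0.0064 + 0.0400 + 0.0064 + 0.0324 + 0.0121 + 0.0225 = 0.1448
O = 0.0866 / √(0.2938 × 0.1448) = 0.0866 / 0.20626 = 0.4199

0.42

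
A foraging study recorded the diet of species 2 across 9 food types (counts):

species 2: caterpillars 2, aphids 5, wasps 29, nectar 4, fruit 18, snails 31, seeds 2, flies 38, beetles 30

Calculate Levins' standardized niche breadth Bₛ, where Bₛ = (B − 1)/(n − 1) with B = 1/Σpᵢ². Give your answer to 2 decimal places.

0.57

Proportions for species 2 (n=159): 2/159=0.0126, 5/159=0.0314, 29/159=0.1824, 4/159=0.0252, 18/159=0.1132, 31/159=0.1950, 2/159=0.0126, 38/159=0.2390, 30/159=0.1887
Σpᵢ² = 0.0126² + 0.0314² + 0.1824² + 0.0252² + 0.1132² + 0.1950² + 0.0126² + 0.2390² + 0.1887² = 0.000159 + 0.000986 + 0.033270 + 0.000635 + 0.012814 + 0.038025 + 0.000159 + 0.057121 + 0.035608 = 0.178777
B = 1 / 0.178777 = 5.5936
Bₛ = (B − 1)/(n − 1) = (5.5936 − 1)/(9 − 1) = 4.5936/8 = 0.5742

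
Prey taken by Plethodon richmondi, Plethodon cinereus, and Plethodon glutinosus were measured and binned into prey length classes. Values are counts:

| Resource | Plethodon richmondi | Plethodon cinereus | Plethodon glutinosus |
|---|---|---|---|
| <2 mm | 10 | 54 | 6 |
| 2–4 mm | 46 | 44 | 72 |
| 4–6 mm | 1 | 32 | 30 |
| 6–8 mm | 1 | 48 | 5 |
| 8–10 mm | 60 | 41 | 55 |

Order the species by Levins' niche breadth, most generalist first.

Proportions for Plethodon richmondi (n=118): 10/118=0.0847, 46/118=0.3898, 1/118=0.0085, 1/118=0.0085, 60/118=0.5085
Proportions for Plethodon cinereus (n=219): 54/219=0.2466, 44/219=0.2009, 32/219=0.1461, 48/219=0.2192, 41/219=0.1872
Proportions for Plethodon glutinosus (n=168): 6/168=0.0357, 72/168=0.4286, 30/168=0.1786, 5/168=0.0298, 55/168=0.3274
Σp_richᵢ² = 0.0847² + 0.3898² + 0.0085² + 0.0085² + 0.5085² = 0.007174 + 0.151944 + 0.000072 + 0.000072 + 0.258572 = 0.417834
B_rich = 1 / 0.417834 = 2.3933
Σp_cineᵢ² = 0.2466² + 0.2009² + 0.1461² + 0.2192² + 0.1872² = 0.060812 + 0.040361 + 0.021345 + 0.048049 + 0.035044 = 0.205611
B_cine = 1 / 0.205611 = 4.8636
Σp_glutᵢ² = 0.0357² + 0.4286² + 0.1786² + 0.0298² + 0.3274² = 0.001274 + 0.183698 + 0.031898 + 0.000888 + 0.107191 = 0.324949
B_glut = 1 / 0.324949 = 3.0774
Ranking by B (broadest → narrowest): Plethodon cinereus (4.86) > Plethodon glutinosus (3.08) > Plethodon richmondi (2.39)

Plethodon cinereus > Plethodon glutinosus > Plethodon richmondi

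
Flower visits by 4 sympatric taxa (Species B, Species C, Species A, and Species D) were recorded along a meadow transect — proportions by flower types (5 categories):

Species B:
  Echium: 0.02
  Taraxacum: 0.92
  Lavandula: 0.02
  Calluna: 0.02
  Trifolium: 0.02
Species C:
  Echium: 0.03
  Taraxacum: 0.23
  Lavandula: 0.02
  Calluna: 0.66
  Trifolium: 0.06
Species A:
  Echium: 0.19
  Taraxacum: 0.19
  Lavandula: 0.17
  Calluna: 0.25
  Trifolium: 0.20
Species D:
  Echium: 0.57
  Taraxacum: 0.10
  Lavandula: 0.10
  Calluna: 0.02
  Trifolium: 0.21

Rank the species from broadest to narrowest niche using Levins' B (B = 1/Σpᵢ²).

Σp_Bᵢ² = 0.02² + 0.92² + 0.02² + 0.02² + 0.02² = 0.0004 + 0.8464 + 0.0004 + 0.0004 + 0.0004 = 0.8480
B_B = 1 / 0.8480 = 1.1792
Σp_Cᵢ² = 0.03² + 0.23² + 0.02² + 0.66² + 0.06² = 0.0009 + 0.0529 + 0.0004 + 0.4356 + 0.0036 = 0.4934
B_C = 1 / 0.4934 = 2.0268
Σp_Aᵢ² = 0.19² + 0.19² + 0.17² + 0.25² + 0.20² = 0.0361 + 0.0361 + 0.0289 + 0.0625 + 0.0400 = 0.2036
B_A = 1 / 0.2036 = 4.9116
Σp_Dᵢ² = 0.57² + 0.10² + 0.10² + 0.02² + 0.21² = 0.3249 + 0.0100 + 0.0100 + 0.0004 + 0.0441 = 0.3894
B_D = 1 / 0.3894 = 2.5681
Ranking by B (broadest → narrowest): Species A (4.91) > Species D (2.57) > Species C (2.03) > Species B (1.18)

Species A > Species D > Species C > Species B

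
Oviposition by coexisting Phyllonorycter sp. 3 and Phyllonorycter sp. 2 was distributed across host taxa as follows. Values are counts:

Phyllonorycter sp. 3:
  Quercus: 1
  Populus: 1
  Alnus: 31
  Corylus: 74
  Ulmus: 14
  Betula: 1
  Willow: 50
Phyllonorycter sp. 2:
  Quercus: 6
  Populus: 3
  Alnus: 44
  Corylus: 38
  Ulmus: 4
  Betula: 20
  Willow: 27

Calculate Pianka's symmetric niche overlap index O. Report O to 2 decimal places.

0.87

Proportions for Phyllonorycter sp. 3 (n=172): 1/172=0.0058, 1/172=0.0058, 31/172=0.1802, 74/172=0.4302, 14/172=0.0814, 1/172=0.0058, 50/172=0.2907
Proportions for Phyllonorycter sp. 2 (n=142): 6/142=0.0423, 3/142=0.0211, 44/142=0.3099, 38/142=0.2676, 4/142=0.0282, 20/142=0.1408, 27/142=0.1901
Σ p₁ᵢp₂ᵢ = 0.000245 + 0.000122 + 0.055844 + 0.115122 + 0.002295 + 0.000817 + 0.055262 = 0.229707
Σp_1ᵢ² = 0.0058² + 0.0058² + 0.1802² + 0.4302² + 0.0814² + 0.0058² + 0.2907² = 0.000034 + 0.000034 + 0.032472 + 0.185072 + 0.006626 + 0.000034 + 0.084506 = 0.308778
Σp_2ᵢ² = 0.0423² + 0.0211² + 0.3099² + 0.2676² + 0.0282² + 0.1408² + 0.1901² = 0.001789 + 0.000445 + 0.096038 + 0.071610 + 0.000795 + 0.019825 + 0.036138 = 0.226640
O = 0.229707 / √(0.308778 × 0.226640) = 0.229707 / 0.2645401 = 0.8683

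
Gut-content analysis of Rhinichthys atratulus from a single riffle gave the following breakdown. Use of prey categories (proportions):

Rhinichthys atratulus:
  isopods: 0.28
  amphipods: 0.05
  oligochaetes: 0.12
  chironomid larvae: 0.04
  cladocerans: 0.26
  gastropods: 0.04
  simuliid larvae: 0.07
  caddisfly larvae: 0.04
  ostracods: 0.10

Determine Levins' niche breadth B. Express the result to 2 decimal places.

5.48

Σpᵢ² = 0.28² + 0.05² + 0.12² + 0.04² + 0.26² + 0.04² + 0.07² + 0.04² + 0.10² = 0.0784 + 0.0025 + 0.0144 + 0.0016 + 0.0676 + 0.0016 + 0.0049 + 0.0016 + 0.0100 = 0.1826
B = 1 / 0.1826 = 5.4765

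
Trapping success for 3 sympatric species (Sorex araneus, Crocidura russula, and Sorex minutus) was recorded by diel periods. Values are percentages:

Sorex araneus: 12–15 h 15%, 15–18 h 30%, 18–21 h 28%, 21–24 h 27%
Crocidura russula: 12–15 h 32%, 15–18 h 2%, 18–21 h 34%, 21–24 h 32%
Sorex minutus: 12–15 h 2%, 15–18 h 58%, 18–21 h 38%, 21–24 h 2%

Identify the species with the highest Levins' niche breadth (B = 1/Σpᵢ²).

Sorex araneus

Convert percentages to proportions (divide by 100).
Σp_aranᵢ² = 0.15² + 0.30² + 0.28² + 0.27² = 0.0225 + 0.0900 + 0.0784 + 0.0729 = 0.2638
B_aran = 1 / 0.2638 = 3.7908
Σp_russᵢ² = 0.32² + 0.02² + 0.34² + 0.32² = 0.1024 + 0.0004 + 0.1156 + 0.1024 = 0.3208
B_russ = 1 / 0.3208 = 3.1172
Σp_minuᵢ² = 0.02² + 0.58² + 0.38² + 0.02² = 0.0004 + 0.3364 + 0.1444 + 0.0004 = 0.4816
B_minu = 1 / 0.4816 = 2.0764
Highest B → broadest niche (most generalist): Sorex araneus (B = 3.79).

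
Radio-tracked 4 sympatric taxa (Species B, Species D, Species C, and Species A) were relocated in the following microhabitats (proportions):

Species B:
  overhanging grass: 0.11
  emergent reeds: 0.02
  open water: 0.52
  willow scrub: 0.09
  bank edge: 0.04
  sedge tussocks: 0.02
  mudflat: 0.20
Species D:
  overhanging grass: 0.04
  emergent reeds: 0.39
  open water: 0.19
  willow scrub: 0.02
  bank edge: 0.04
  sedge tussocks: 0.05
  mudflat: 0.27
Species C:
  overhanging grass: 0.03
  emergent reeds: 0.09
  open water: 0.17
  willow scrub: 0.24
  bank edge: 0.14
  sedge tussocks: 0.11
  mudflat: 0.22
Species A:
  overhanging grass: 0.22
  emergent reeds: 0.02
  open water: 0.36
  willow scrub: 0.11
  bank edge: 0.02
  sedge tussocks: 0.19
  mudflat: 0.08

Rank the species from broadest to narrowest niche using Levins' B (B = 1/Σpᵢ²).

Species C > Species A > Species D > Species B

Σp_Bᵢ² = 0.11² + 0.02² + 0.52² + 0.09² + 0.04² + 0.02² + 0.20² = 0.0121 + 0.0004 + 0.2704 + 0.0081 + 0.0016 + 0.0004 + 0.0400 = 0.3330
B_B = 1 / 0.3330 = 3.0030
Σp_Dᵢ² = 0.04² + 0.39² + 0.19² + 0.02² + 0.04² + 0.05² + 0.27² = 0.0016 + 0.1521 + 0.0361 + 0.0004 + 0.0016 + 0.0025 + 0.0729 = 0.2672
B_D = 1 / 0.2672 = 3.7425
Σp_Cᵢ² = 0.03² + 0.09² + 0.17² + 0.24² + 0.14² + 0.11² + 0.22² = 0.0009 + 0.0081 + 0.0289 + 0.0576 + 0.0196 + 0.0121 + 0.0484 = 0.1756
B_C = 1 / 0.1756 = 5.6948
Σp_Aᵢ² = 0.22² + 0.02² + 0.36² + 0.11² + 0.02² + 0.19² + 0.08² = 0.0484 + 0.0004 + 0.1296 + 0.0121 + 0.0004 + 0.0361 + 0.0064 = 0.2334
B_A = 1 / 0.2334 = 4.2845
Ranking by B (broadest → narrowest): Species C (5.69) > Species A (4.28) > Species D (3.74) > Species B (3.00)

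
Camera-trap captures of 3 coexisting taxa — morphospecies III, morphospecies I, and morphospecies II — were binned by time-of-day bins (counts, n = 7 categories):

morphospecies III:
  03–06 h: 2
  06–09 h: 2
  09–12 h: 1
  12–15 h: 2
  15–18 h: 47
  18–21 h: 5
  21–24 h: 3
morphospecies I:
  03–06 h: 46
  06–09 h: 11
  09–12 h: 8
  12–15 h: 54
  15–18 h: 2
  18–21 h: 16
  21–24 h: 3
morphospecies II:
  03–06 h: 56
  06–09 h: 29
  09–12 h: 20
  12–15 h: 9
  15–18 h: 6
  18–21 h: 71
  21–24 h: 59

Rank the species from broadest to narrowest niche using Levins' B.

morphospecies II > morphospecies I > morphospecies III

Proportions for morphospecies III (n=62): 2/62=0.0323, 2/62=0.0323, 1/62=0.0161, 2/62=0.0323, 47/62=0.7581, 5/62=0.0806, 3/62=0.0484
Proportions for morphospecies I (n=140): 46/140=0.3286, 11/140=0.0786, 8/140=0.0571, 54/140=0.3857, 2/140=0.0143, 16/140=0.1143, 3/140=0.0214
Proportions for morphospecies II (n=250): 56/250=0.2240, 29/250=0.1160, 20/250=0.0800, 9/250=0.0360, 6/250=0.0240, 71/250=0.2840, 59/250=0.2360
Σp_IIIᵢ² = 0.0323² + 0.0323² + 0.0161² + 0.0323² + 0.7581² + 0.0806² + 0.0484² = 0.001043 + 0.001043 + 0.000259 + 0.001043 + 0.574716 + 0.006496 + 0.002343 = 0.586943
B_III = 1 / 0.586943 = 1.7037
Σp_Iᵢ² = 0.3286² + 0.0786² + 0.0571² + 0.3857² + 0.0143² + 0.1143² + 0.0214² = 0.107978 + 0.006178 + 0.003260 + 0.148764 + 0.000204 + 0.013064 + 0.000458 = 0.279906
B_I = 1 / 0.279906 = 3.5726
Σp_IIᵢ² = 0.2240² + 0.1160² + 0.0800² + 0.0360² + 0.0240² + 0.2840² + 0.2360² = 0.050176 + 0.013456 + 0.006400 + 0.001296 + 0.000576 + 0.080656 + 0.055696 = 0.208256
B_II = 1 / 0.208256 = 4.8018
Ranking by B (broadest → narrowest): morphospecies II (4.80) > morphospecies I (3.57) > morphospecies III (1.70)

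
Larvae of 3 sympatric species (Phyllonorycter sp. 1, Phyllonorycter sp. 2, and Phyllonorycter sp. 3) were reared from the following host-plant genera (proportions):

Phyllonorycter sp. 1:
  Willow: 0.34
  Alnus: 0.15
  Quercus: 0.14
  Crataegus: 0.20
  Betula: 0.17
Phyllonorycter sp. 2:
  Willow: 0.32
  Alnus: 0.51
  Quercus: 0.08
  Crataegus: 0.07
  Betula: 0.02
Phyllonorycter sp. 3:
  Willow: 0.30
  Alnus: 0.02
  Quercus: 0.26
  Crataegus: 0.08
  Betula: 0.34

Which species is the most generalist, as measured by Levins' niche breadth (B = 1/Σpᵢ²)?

Phyllonorycter sp. 1

Σp_1ᵢ² = 0.34² + 0.15² + 0.14² + 0.20² + 0.17² = 0.1156 + 0.0225 + 0.0196 + 0.0400 + 0.0289 = 0.2266
B_1 = 1 / 0.2266 = 4.4131
Σp_2ᵢ² = 0.32² + 0.51² + 0.08² + 0.07² + 0.02² = 0.1024 + 0.2601 + 0.0064 + 0.0049 + 0.0004 = 0.3742
B_2 = 1 / 0.3742 = 2.6724
Σp_3ᵢ² = 0.30² + 0.02² + 0.26² + 0.08² + 0.34² = 0.0900 + 0.0004 + 0.0676 + 0.0064 + 0.1156 = 0.2800
B_3 = 1 / 0.2800 = 3.5714
Highest B → broadest niche (most generalist): Phyllonorycter sp. 1 (B = 4.41).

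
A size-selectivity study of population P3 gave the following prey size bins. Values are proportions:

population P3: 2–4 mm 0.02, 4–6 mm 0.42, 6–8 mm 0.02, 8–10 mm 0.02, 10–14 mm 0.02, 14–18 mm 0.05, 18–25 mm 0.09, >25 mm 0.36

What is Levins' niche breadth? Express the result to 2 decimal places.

3.14

Σpᵢ² = 0.02² + 0.42² + 0.02² + 0.02² + 0.02² + 0.05² + 0.09² + 0.36² = 0.0004 + 0.1764 + 0.0004 + 0.0004 + 0.0004 + 0.0025 + 0.0081 + 0.1296 = 0.3182
B = 1 / 0.3182 = 3.1427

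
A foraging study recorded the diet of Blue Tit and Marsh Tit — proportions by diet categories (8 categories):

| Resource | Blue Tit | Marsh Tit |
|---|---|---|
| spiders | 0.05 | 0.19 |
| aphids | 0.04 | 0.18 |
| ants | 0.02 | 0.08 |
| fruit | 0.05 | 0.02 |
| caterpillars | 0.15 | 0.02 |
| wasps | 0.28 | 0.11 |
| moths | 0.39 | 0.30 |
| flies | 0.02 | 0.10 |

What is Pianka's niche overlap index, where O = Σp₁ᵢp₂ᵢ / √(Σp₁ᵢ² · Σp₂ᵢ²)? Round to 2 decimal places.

0.78

Σ p₁ᵢp₂ᵢ = 0.0095 + 0.0072 + 0.0016 + 0.0010 + 0.0030 + 0.0308 + 0.1170 + 0.0020 = 0.1721
Σp_1ᵢ² = 0.05² + 0.04² + 0.02² + 0.05² + 0.15² + 0.28² + 0.39² + 0.02² = 0.0025 + 0.0016 + 0.0004 + 0.0025 + 0.0225 + 0.0784 + 0.1521 + 0.0004 = 0.2604
Σp_2ᵢ² = 0.19² + 0.18² + 0.08² + 0.02² + 0.02² + 0.11² + 0.30² + 0.10² = 0.0361 + 0.0324 + 0.0064 + 0.0004 + 0.0004 + 0.0121 + 0.0900 + 0.0100 = 0.1878
O = 0.1721 / √(0.2604 × 0.1878) = 0.1721 / 0.22114 = 0.7782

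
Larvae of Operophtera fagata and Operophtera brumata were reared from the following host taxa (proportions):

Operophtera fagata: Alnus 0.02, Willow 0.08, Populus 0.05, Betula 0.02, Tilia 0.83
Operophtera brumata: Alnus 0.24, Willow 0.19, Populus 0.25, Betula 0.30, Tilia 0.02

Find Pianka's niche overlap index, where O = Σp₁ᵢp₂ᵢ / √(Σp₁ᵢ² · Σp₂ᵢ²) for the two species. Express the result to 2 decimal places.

0.13

Σ p₁ᵢp₂ᵢ = 0.0048 + 0.0152 + 0.0125 + 0.0060 + 0.0166 = 0.0551
Σp_1ᵢ² = 0.02² + 0.08² + 0.05² + 0.02² + 0.83² = 0.0004 + 0.0064 + 0.0025 + 0.0004 + 0.6889 = 0.6986
Σp_2ᵢ² = 0.24² + 0.19² + 0.25² + 0.30² + 0.02² = 0.0576 + 0.0361 + 0.0625 + 0.0900 + 0.0004 = 0.2466
O = 0.0551 / √(0.6986 × 0.2466) = 0.0551 / 0.41506 = 0.1328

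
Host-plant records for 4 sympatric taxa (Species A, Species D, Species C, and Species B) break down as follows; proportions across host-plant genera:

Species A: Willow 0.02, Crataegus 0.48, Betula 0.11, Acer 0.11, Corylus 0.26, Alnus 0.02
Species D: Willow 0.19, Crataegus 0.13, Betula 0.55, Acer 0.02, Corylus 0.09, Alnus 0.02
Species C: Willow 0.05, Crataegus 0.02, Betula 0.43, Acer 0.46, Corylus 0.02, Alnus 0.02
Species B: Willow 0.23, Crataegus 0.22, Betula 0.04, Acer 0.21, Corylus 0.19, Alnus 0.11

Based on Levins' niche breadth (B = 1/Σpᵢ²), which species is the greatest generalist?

Species B

Σp_Aᵢ² = 0.02² + 0.48² + 0.11² + 0.11² + 0.26² + 0.02² = 0.0004 + 0.2304 + 0.0121 + 0.0121 + 0.0676 + 0.0004 = 0.3230
B_A = 1 / 0.3230 = 3.0960
Σp_Dᵢ² = 0.19² + 0.13² + 0.55² + 0.02² + 0.09² + 0.02² = 0.0361 + 0.0169 + 0.3025 + 0.0004 + 0.0081 + 0.0004 = 0.3644
B_D = 1 / 0.3644 = 2.7442
Σp_Cᵢ² = 0.05² + 0.02² + 0.43² + 0.46² + 0.02² + 0.02² = 0.0025 + 0.0004 + 0.1849 + 0.2116 + 0.0004 + 0.0004 = 0.4002
B_C = 1 / 0.4002 = 2.4988
Σp_Bᵢ² = 0.23² + 0.22² + 0.04² + 0.21² + 0.19² + 0.11² = 0.0529 + 0.0484 + 0.0016 + 0.0441 + 0.0361 + 0.0121 = 0.1952
B_B = 1 / 0.1952 = 5.1230
Highest B → broadest niche (most generalist): Species B (B = 5.12).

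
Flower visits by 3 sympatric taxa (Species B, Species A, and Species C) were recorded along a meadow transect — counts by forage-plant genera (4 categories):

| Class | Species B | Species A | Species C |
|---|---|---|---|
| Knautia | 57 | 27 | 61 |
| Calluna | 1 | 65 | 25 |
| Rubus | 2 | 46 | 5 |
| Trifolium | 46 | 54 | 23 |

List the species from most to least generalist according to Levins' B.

Species A > Species C > Species B

Proportions for Species B (n=106): 57/106=0.5377, 1/106=0.0094, 2/106=0.0189, 46/106=0.4340
Proportions for Species A (n=192): 27/192=0.1406, 65/192=0.3385, 46/192=0.2396, 54/192=0.2813
Proportions for Species C (n=114): 61/114=0.5351, 25/114=0.2193, 5/114=0.0439, 23/114=0.2018
Σp_Bᵢ² = 0.5377² + 0.0094² + 0.0189² + 0.4340² = 0.289121 + 0.000088 + 0.000357 + 0.188356 = 0.477922
B_B = 1 / 0.477922 = 2.0924
Σp_Aᵢ² = 0.1406² + 0.3385² + 0.2396² + 0.2813² = 0.019768 + 0.114582 + 0.057408 + 0.079130 = 0.270888
B_A = 1 / 0.270888 = 3.6916
Σp_Cᵢ² = 0.5351² + 0.2193² + 0.0439² + 0.2018² = 0.286332 + 0.048092 + 0.001927 + 0.040723 = 0.377074
B_C = 1 / 0.377074 = 2.6520
Ranking by B (broadest → narrowest): Species A (3.69) > Species C (2.65) > Species B (2.09)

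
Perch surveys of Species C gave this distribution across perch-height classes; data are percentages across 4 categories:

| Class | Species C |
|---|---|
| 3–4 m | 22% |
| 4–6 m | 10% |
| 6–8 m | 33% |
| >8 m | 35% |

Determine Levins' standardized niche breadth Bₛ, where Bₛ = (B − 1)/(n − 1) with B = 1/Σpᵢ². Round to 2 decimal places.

0.82

Convert percentages to proportions (divide by 100).
Σpᵢ² = 0.22² + 0.10² + 0.33² + 0.35² = 0.0484 + 0.0100 + 0.1089 + 0.1225 = 0.2898
B = 1 / 0.2898 = 3.4507
Bₛ = (B − 1)/(n − 1) = (3.4507 − 1)/(4 − 1) = 2.4507/3 = 0.8169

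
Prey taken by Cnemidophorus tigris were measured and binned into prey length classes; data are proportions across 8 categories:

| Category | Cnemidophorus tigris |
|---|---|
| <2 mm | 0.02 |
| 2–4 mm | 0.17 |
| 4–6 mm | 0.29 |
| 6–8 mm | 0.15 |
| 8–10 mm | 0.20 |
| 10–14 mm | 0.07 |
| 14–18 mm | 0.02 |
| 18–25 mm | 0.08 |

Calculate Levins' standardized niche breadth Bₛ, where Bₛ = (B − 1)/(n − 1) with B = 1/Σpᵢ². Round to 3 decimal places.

Σpᵢ² = 0.02² + 0.17² + 0.29² + 0.15² + 0.20² + 0.07² + 0.02² + 0.08² = 0.0004 + 0.0289 + 0.0841 + 0.0225 + 0.0400 + 0.0049 + 0.0004 + 0.0064 = 0.1876
B = 1 / 0.1876 = 5.33049
Bₛ = (B − 1)/(n − 1) = (5.33049 − 1)/(8 − 1) = 4.33049/7 = 0.61864

0.619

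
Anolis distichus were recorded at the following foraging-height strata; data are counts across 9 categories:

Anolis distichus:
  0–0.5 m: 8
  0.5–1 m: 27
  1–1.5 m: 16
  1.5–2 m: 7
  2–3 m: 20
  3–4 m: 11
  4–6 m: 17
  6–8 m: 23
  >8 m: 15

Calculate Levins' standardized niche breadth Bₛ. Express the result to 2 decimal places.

Proportions for Anolis distichus (n=144): 8/144=0.0556, 27/144=0.1875, 16/144=0.1111, 7/144=0.0486, 20/144=0.1389, 11/144=0.0764, 17/144=0.1181, 23/144=0.1597, 15/144=0.1042
Σpᵢ² = 0.0556² + 0.1875² + 0.1111² + 0.0486² + 0.1389² + 0.0764² + 0.1181² + 0.1597² + 0.1042² = 0.003091 + 0.035156 + 0.012343 + 0.002362 + 0.019293 + 0.005837 + 0.013948 + 0.025504 + 0.010858 = 0.128392
B = 1 / 0.128392 = 7.7886
Bₛ = (B − 1)/(n − 1) = (7.7886 − 1)/(9 − 1) = 6.7886/8 = 0.8486

0.85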